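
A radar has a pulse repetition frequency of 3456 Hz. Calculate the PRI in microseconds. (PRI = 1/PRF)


PRI = 1/3456 = 0.0002893519 s = 289.4 us

289.4 us


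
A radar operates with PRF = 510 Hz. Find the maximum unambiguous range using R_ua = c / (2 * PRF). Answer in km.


R_ua = 3e8 / (2 * 510) = 294117.6 m = 294.1 km

294.1 km


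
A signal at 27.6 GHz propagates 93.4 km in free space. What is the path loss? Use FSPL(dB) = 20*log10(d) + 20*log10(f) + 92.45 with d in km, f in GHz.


20*log10(93.4) = 39.41
20*log10(27.6) = 28.82
FSPL = 160.7 dB

160.7 dB


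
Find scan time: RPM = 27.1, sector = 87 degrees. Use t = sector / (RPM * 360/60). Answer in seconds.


t = 87 / (27.1 * 360) * 60 = 0.54 s

0.54 s


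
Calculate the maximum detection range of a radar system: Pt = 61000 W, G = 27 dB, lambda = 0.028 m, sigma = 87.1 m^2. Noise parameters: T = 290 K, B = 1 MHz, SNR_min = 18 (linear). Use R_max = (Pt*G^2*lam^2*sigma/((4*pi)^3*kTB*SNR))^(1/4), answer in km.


G_lin = 10^(27/10) = 501.187234
R^4 = 61000 * 501.187234^2 * 0.028^2 * 87.1 / ((4*pi)^3 * 1.38e-23 * 290 * 1000000.0 * 18)
R^4 = 7.31956e18 m^4
R_max = (7.31956e18)^(1/4) = 52014.1 m = 52.0 km

52.0 km


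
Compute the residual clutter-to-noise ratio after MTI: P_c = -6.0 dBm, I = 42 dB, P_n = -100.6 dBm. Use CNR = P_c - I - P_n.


CNR = -6.0 - 42 - (-100.6) = 52.6 dB

52.6 dB


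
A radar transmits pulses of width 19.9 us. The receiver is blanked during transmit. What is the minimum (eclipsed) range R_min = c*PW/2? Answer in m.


R_min = 3e8 * 19.9e-6 / 2 = 2985.0 m

2985.0 m


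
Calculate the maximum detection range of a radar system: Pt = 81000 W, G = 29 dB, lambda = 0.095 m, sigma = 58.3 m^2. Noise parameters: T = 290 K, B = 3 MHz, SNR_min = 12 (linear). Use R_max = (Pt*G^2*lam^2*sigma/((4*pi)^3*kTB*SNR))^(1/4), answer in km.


G_lin = 10^(29/10) = 794.328235
R^4 = 81000 * 794.328235^2 * 0.095^2 * 58.3 / ((4*pi)^3 * 1.38e-23 * 290 * 3000000.0 * 12)
R^4 = 9.40571e19 m^4
R_max = (9.40571e19)^(1/4) = 98480.0 m = 98.5 km

98.5 km


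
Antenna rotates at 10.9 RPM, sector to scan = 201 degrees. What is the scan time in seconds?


t = 201 / (10.9 * 360) * 60 = 3.07 s

3.07 s


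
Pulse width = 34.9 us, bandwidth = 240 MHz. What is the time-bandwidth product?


TBP = 34.9 * 240 = 8376.0

8376.0


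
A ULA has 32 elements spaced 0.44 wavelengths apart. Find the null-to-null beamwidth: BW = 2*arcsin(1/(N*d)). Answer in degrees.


1/(N*d) = 1/(32*0.44) = 0.071023
BW = 2*arcsin(0.071023) = 8.1 degrees

8.1 degrees


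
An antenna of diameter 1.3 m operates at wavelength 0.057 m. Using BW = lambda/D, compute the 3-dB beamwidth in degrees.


BW_rad = 0.057 / 1.3 = 0.043846
BW_deg = 2.51 degrees

2.51 degrees


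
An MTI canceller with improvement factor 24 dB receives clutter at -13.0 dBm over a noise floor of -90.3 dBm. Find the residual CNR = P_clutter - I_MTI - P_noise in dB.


CNR = -13.0 - 24 - (-90.3) = 53.3 dB

53.3 dB


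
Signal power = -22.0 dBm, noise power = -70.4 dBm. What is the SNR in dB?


SNR = -22.0 - (-70.4) = 48.4 dB

48.4 dB


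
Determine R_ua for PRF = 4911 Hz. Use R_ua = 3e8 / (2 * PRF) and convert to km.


R_ua = 3e8 / (2 * 4911) = 30543.7 m = 30.5 km

30.5 km


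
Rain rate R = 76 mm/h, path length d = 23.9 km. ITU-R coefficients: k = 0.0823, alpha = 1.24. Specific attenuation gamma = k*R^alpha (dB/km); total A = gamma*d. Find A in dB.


gamma = 0.0823 * 76^1.24 = 17.685148 dB/km
A = 17.685148 * 23.9 = 422.68 dB

422.68 dB


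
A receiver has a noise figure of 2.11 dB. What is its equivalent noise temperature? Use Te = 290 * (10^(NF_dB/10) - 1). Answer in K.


NF_lin = 10^(2.11/10) = 1.625549
Te = 290 * (1.625549 - 1) = 181.4 K

181.4 K


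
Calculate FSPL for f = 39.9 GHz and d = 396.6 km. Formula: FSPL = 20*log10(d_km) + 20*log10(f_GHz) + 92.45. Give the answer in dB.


20*log10(396.6) = 51.97
20*log10(39.9) = 32.02
FSPL = 176.4 dB

176.4 dB


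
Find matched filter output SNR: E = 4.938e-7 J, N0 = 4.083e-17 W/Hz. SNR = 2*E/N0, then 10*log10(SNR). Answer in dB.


SNR_lin = 2 * 4.938e-7 / 4.083e-17 = 2.419e10
SNR_dB = 10*log10(2.419e10) = 103.8 dB

103.8 dB


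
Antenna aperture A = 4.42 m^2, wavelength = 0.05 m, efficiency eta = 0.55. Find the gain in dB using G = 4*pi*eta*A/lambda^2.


G_linear = 4*pi*0.55*4.42/0.05^2 = 12219.54
G_dB = 10*log10(12219.54) = 40.9 dB

40.9 dB


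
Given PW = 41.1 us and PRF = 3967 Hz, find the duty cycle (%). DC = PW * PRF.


DC = 41.1e-6 * 3967 * 100 = 16.3%

16.3%


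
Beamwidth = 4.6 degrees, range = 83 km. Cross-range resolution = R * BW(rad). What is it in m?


BW_rad = 0.080285146
CR = 83000 * 0.080285146 = 6663.7 m

6663.7 m


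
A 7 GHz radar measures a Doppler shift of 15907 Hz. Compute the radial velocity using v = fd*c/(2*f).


v = 15907 * 3e8 / (2 * 7000000000.0) = 340.9 m/s

340.9 m/s


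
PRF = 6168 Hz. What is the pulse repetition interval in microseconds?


PRI = 1/6168 = 0.0001621271 s = 162.1 us

162.1 us


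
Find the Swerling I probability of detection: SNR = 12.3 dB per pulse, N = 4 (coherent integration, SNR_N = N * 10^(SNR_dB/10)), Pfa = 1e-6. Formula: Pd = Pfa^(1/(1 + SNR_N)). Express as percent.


SNR_lin = 10^(12.3/10) = 16.98244
SNR_N = 4 * 16.98244 = 67.92976
1/(1 + SNR_N) = 1/68.92976 = 0.0145075
Pd = (1e-6)^0.0145075 = 0.81838
Pd = 81.8%

81.8%


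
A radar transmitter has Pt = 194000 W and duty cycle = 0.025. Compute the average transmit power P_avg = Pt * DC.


P_avg = 194000 * 0.025 = 4850.0 W

4850.0 W


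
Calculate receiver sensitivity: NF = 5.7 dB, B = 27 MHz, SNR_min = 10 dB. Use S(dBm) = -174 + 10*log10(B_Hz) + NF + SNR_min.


10*log10(27000000.0) = 74.31
S = -174 + 74.31 + 5.7 + 10 = -84.0 dBm

-84.0 dBm


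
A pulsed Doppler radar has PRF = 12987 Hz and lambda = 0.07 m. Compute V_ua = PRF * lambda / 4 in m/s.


V_ua = 12987 * 0.07 / 4 = 227.3 m/s

227.3 m/s


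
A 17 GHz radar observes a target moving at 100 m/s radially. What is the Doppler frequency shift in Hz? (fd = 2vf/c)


fd = 2 * 100 * 17000000000.0 / 3e8 = 11333.3 Hz

11333.3 Hz


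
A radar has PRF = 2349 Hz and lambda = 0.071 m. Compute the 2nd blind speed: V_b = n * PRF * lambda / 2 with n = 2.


V_blind = 2 * 2349 * 0.071 / 2 = 166.8 m/s

166.8 m/s


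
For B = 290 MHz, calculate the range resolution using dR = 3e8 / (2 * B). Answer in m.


dR = 3e8 / (2 * 290000000.0) = 0.52 m

0.52 m


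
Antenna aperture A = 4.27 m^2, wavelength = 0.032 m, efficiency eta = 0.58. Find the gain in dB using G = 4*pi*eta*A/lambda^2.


G_linear = 4*pi*0.58*4.27/0.032^2 = 30392.45
G_dB = 10*log10(30392.45) = 44.8 dB

44.8 dB


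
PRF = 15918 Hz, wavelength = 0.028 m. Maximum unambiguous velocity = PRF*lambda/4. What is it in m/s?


V_ua = 15918 * 0.028 / 4 = 111.4 m/s

111.4 m/s


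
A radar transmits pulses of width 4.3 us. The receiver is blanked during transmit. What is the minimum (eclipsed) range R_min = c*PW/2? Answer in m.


R_min = 3e8 * 4.3e-6 / 2 = 645.0 m

645.0 m


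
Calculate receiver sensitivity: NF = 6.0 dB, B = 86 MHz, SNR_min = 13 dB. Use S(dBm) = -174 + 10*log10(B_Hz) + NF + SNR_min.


10*log10(86000000.0) = 79.34
S = -174 + 79.34 + 6.0 + 13 = -75.7 dBm

-75.7 dBm


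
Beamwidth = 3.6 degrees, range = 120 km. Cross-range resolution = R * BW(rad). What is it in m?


BW_rad = 0.062831853
CR = 120000 * 0.062831853 = 7539.8 m

7539.8 m


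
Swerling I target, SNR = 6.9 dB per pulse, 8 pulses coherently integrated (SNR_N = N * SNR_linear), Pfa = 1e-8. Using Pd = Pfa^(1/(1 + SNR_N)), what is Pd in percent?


SNR_lin = 10^(6.9/10) = 4.89779
SNR_N = 8 * 4.89779 = 39.18232
1/(1 + SNR_N) = 1/40.18232 = 0.0248866
Pd = (1e-8)^0.0248866 = 0.63228
Pd = 63.2%

63.2%


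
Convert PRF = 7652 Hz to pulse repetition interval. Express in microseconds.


PRI = 1/7652 = 0.0001306848 s = 130.7 us

130.7 us


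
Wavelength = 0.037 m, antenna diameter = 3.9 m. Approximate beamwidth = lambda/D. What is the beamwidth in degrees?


BW_rad = 0.037 / 3.9 = 0.009487
BW_deg = 0.54 degrees

0.54 degrees


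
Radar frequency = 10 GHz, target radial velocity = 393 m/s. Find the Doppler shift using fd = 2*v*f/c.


fd = 2 * 393 * 10000000000.0 / 3e8 = 26200.0 Hz

26200.0 Hz


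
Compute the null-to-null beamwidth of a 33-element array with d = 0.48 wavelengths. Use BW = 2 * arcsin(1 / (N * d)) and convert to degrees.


1/(N*d) = 1/(33*0.48) = 0.063131
BW = 2*arcsin(0.063131) = 7.2 degrees

7.2 degrees


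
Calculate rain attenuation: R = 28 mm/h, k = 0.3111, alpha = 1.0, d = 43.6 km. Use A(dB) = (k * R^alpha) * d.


gamma = 0.3111 * 28^1.0 = 8.7108 dB/km
A = 8.7108 * 43.6 = 379.79 dB

379.79 dB


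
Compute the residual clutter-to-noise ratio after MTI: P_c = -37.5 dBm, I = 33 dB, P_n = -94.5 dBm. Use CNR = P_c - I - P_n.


CNR = -37.5 - 33 - (-94.5) = 24.0 dB

24.0 dB


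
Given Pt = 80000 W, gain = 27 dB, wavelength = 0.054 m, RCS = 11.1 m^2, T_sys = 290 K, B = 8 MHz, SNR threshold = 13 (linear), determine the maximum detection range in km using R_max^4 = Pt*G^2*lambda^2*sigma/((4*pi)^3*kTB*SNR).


G_lin = 10^(27/10) = 501.187234
R^4 = 80000 * 501.187234^2 * 0.054^2 * 11.1 / ((4*pi)^3 * 1.38e-23 * 290 * 8000000.0 * 13)
R^4 = 7.87518e17 m^4
R_max = (7.87518e17)^(1/4) = 29789.6 m = 29.8 km

29.8 km


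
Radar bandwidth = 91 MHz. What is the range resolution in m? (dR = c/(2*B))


dR = 3e8 / (2 * 91000000.0) = 1.65 m

1.65 m


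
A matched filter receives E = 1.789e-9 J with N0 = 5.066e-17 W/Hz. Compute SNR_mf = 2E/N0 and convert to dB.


SNR_lin = 2 * 1.789e-9 / 5.066e-17 = 7.063e7
SNR_dB = 10*log10(7.063e7) = 78.5 dB

78.5 dB


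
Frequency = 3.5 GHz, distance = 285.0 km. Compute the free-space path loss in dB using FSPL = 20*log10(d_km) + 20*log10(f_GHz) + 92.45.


20*log10(285.0) = 49.1
20*log10(3.5) = 10.88
FSPL = 152.4 dB

152.4 dB


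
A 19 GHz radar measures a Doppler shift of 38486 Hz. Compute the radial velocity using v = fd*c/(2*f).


v = 38486 * 3e8 / (2 * 19000000000.0) = 303.8 m/s

303.8 m/s


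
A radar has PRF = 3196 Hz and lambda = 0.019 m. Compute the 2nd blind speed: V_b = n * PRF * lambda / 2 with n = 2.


V_blind = 2 * 3196 * 0.019 / 2 = 60.7 m/s

60.7 m/s


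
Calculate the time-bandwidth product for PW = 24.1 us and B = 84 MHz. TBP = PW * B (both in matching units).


TBP = 24.1 * 84 = 2024.4

2024.4


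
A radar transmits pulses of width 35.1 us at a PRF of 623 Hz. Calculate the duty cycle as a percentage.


DC = 35.1e-6 * 623 * 100 = 2.19%

2.19%


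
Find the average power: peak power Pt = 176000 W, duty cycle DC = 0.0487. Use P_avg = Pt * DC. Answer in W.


P_avg = 176000 * 0.0487 = 8571.2 W

8571.2 W


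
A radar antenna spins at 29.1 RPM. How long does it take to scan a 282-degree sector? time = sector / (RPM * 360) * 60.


t = 282 / (29.1 * 360) * 60 = 1.62 s

1.62 s


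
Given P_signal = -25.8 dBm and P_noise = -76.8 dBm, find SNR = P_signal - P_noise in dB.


SNR = -25.8 - (-76.8) = 51.0 dB

51.0 dB


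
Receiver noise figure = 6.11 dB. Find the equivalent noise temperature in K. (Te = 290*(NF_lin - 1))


NF_lin = 10^(6.11/10) = 4.083194
Te = 290 * (4.083194 - 1) = 894.1 K

894.1 K


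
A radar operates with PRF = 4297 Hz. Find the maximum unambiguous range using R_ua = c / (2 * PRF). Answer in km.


R_ua = 3e8 / (2 * 4297) = 34908.1 m = 34.9 km

34.9 km


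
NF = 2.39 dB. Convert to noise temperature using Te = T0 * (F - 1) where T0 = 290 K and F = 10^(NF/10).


NF_lin = 10^(2.39/10) = 1.733804
Te = 290 * (1.733804 - 1) = 212.8 K

212.8 K


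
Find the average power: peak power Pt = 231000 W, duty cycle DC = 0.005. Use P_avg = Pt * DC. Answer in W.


P_avg = 231000 * 0.005 = 1155.0 W

1155.0 W


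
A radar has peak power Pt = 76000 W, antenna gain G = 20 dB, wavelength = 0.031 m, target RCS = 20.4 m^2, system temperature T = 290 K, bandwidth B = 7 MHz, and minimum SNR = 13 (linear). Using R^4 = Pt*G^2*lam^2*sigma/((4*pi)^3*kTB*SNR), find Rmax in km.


G_lin = 10^(20/10) = 100.0
R^4 = 76000 * 100.0^2 * 0.031^2 * 20.4 / ((4*pi)^3 * 1.38e-23 * 290 * 7000000.0 * 13)
R^4 = 2.06167e16 m^4
R_max = (2.06167e16)^(1/4) = 11982.7 m = 12.0 km

12.0 km


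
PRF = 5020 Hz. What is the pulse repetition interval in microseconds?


PRI = 1/5020 = 0.0001992032 s = 199.2 us

199.2 us


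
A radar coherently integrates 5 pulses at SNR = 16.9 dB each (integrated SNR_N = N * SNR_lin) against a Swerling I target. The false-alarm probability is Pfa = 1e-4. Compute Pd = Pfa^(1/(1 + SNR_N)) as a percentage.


SNR_lin = 10^(16.9/10) = 48.97788
SNR_N = 5 * 48.97788 = 244.8894
1/(1 + SNR_N) = 1/245.8894 = 0.0040669
Pd = (1e-4)^0.0040669 = 0.96324
Pd = 96.3%

96.3%


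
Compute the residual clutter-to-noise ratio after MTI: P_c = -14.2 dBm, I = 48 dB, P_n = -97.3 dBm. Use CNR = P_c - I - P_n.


CNR = -14.2 - 48 - (-97.3) = 35.1 dB

35.1 dB


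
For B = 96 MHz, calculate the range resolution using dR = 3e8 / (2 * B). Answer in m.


dR = 3e8 / (2 * 96000000.0) = 1.56 m

1.56 m


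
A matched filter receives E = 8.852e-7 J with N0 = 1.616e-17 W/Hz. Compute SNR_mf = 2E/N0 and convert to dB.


SNR_lin = 2 * 8.852e-7 / 1.616e-17 = 1.096e11
SNR_dB = 10*log10(1.096e11) = 110.4 dB

110.4 dB


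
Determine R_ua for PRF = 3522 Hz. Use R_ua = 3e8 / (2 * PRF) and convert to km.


R_ua = 3e8 / (2 * 3522) = 42589.4 m = 42.6 km

42.6 km


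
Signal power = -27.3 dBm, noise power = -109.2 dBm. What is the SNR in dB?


SNR = -27.3 - (-109.2) = 81.9 dB

81.9 dB


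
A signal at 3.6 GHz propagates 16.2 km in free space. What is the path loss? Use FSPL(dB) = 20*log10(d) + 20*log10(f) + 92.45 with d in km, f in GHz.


20*log10(16.2) = 24.19
20*log10(3.6) = 11.13
FSPL = 127.8 dB

127.8 dB


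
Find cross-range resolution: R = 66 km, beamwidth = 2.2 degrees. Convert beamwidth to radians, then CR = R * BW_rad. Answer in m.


BW_rad = 0.038397244
CR = 66000 * 0.038397244 = 2534.2 m

2534.2 m


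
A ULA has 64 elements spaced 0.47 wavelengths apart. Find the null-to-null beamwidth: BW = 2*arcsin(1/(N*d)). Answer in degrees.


1/(N*d) = 1/(64*0.47) = 0.033245
BW = 2*arcsin(0.033245) = 3.8 degrees

3.8 degrees


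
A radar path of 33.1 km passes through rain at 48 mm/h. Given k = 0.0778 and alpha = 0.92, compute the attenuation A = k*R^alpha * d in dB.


gamma = 0.0778 * 48^0.92 = 2.739817 dB/km
A = 2.739817 * 33.1 = 90.69 dB

90.69 dB


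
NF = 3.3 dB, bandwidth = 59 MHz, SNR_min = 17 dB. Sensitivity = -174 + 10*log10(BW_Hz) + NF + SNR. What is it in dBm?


10*log10(59000000.0) = 77.71
S = -174 + 77.71 + 3.3 + 17 = -76.0 dBm

-76.0 dBm


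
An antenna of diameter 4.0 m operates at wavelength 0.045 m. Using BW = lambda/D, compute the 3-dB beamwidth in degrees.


BW_rad = 0.045 / 4.0 = 0.01125
BW_deg = 0.64 degrees

0.64 degrees


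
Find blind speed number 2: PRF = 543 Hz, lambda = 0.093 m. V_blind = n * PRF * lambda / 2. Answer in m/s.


V_blind = 2 * 543 * 0.093 / 2 = 50.5 m/s

50.5 m/s


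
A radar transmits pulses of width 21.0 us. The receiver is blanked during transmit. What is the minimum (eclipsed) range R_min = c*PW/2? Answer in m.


R_min = 3e8 * 21.0e-6 / 2 = 3150.0 m

3150.0 m


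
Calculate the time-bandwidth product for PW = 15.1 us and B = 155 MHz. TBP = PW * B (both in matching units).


TBP = 15.1 * 155 = 2340.5

2340.5


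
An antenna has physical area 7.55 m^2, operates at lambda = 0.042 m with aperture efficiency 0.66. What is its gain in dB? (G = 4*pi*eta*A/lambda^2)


G_linear = 4*pi*0.66*7.55/0.042^2 = 35497.86
G_dB = 10*log10(35497.86) = 45.5 dB

45.5 dB


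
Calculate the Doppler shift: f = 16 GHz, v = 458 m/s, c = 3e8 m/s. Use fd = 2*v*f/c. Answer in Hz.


fd = 2 * 458 * 16000000000.0 / 3e8 = 48853.3 Hz

48853.3 Hz


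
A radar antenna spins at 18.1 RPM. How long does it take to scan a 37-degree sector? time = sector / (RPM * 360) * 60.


t = 37 / (18.1 * 360) * 60 = 0.34 s

0.34 s


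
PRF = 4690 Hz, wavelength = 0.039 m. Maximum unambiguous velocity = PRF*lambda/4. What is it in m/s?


V_ua = 4690 * 0.039 / 4 = 45.7 m/s

45.7 m/s


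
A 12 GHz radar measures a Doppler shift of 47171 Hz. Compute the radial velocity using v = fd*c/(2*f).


v = 47171 * 3e8 / (2 * 12000000000.0) = 589.6 m/s

589.6 m/s


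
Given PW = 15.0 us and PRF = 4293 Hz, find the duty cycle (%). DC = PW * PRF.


DC = 15.0e-6 * 4293 * 100 = 6.44%

6.44%


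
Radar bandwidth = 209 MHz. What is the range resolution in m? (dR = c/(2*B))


dR = 3e8 / (2 * 209000000.0) = 0.72 m

0.72 m


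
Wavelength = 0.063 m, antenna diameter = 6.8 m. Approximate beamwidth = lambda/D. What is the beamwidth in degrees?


BW_rad = 0.063 / 6.8 = 0.009265
BW_deg = 0.53 degrees

0.53 degrees


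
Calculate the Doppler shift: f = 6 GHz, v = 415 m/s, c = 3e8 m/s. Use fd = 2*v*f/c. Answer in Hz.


fd = 2 * 415 * 6000000000.0 / 3e8 = 16600.0 Hz

16600.0 Hz


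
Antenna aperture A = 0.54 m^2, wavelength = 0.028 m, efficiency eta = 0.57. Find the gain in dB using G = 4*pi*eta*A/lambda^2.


G_linear = 4*pi*0.57*0.54/0.028^2 = 4933.58
G_dB = 10*log10(4933.58) = 36.9 dB

36.9 dB


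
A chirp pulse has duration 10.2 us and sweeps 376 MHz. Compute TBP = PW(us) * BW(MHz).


TBP = 10.2 * 376 = 3835.2

3835.2


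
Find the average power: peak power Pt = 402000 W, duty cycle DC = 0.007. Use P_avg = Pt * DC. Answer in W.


P_avg = 402000 * 0.007 = 2814.0 W

2814.0 W


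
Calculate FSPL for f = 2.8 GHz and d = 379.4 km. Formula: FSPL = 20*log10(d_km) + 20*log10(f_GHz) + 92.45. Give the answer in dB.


20*log10(379.4) = 51.58
20*log10(2.8) = 8.94
FSPL = 153.0 dB

153.0 dB


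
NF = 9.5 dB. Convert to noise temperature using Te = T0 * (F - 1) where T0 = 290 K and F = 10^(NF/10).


NF_lin = 10^(9.5/10) = 8.912509
Te = 290 * (8.912509 - 1) = 2294.6 K

2294.6 K


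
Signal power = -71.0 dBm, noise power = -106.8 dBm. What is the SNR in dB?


SNR = -71.0 - (-106.8) = 35.8 dB

35.8 dB


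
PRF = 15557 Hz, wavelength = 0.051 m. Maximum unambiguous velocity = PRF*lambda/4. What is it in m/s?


V_ua = 15557 * 0.051 / 4 = 198.4 m/s

198.4 m/s


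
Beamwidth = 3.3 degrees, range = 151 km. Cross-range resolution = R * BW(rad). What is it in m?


BW_rad = 0.057595865
CR = 151000 * 0.057595865 = 8697.0 m

8697.0 m


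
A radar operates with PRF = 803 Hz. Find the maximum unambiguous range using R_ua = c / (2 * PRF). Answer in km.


R_ua = 3e8 / (2 * 803) = 186799.5 m = 186.8 km

186.8 km


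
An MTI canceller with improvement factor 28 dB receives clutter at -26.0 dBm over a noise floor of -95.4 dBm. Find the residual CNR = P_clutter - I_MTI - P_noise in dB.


CNR = -26.0 - 28 - (-95.4) = 41.4 dB

41.4 dB


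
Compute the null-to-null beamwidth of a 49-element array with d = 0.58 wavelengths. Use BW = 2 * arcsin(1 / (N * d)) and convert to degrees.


1/(N*d) = 1/(49*0.58) = 0.035186
BW = 2*arcsin(0.035186) = 4.0 degrees

4.0 degrees


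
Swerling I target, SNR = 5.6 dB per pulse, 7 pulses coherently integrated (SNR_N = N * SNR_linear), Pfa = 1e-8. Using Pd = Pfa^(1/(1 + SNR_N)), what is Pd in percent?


SNR_lin = 10^(5.6/10) = 3.63078
SNR_N = 7 * 3.63078 = 25.41546
1/(1 + SNR_N) = 1/26.41546 = 0.0378566
Pd = (1e-8)^0.0378566 = 0.49791
Pd = 49.8%

49.8%


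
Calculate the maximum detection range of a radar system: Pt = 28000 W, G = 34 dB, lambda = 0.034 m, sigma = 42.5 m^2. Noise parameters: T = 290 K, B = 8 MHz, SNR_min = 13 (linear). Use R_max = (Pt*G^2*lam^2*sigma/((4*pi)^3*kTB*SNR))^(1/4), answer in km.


G_lin = 10^(34/10) = 2511.886432
R^4 = 28000 * 2511.886432^2 * 0.034^2 * 42.5 / ((4*pi)^3 * 1.38e-23 * 290 * 8000000.0 * 13)
R^4 = 1.05091e19 m^4
R_max = (1.05091e19)^(1/4) = 56936.6 m = 56.9 km

56.9 km


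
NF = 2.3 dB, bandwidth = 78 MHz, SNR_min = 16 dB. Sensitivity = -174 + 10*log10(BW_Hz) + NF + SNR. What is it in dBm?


10*log10(78000000.0) = 78.92
S = -174 + 78.92 + 2.3 + 16 = -76.8 dBm

-76.8 dBm


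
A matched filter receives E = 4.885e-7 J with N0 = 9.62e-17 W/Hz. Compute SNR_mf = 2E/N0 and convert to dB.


SNR_lin = 2 * 4.885e-7 / 9.62e-17 = 1.016e10
SNR_dB = 10*log10(1.016e10) = 100.1 dB

100.1 dB


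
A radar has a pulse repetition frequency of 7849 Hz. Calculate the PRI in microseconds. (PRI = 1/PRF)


PRI = 1/7849 = 0.0001274048 s = 127.4 us

127.4 us


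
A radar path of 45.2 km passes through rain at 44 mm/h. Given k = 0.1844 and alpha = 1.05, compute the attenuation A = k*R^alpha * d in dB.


gamma = 0.1844 * 44^1.05 = 9.803615 dB/km
A = 9.803615 * 45.2 = 443.12 dB

443.12 dB


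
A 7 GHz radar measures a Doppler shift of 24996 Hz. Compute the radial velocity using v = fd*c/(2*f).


v = 24996 * 3e8 / (2 * 7000000000.0) = 535.6 m/s

535.6 m/s


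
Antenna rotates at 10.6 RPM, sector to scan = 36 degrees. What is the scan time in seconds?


t = 36 / (10.6 * 360) * 60 = 0.57 s

0.57 s


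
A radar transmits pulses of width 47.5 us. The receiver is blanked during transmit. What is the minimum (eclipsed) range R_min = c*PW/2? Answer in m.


R_min = 3e8 * 47.5e-6 / 2 = 7125.0 m

7125.0 m


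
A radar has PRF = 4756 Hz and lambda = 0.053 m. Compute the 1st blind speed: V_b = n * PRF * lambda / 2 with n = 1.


V_blind = 1 * 4756 * 0.053 / 2 = 126.0 m/s

126.0 m/s


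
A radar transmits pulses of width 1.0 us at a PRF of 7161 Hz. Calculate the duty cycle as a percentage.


DC = 1.0e-6 * 7161 * 100 = 0.72%

0.72%


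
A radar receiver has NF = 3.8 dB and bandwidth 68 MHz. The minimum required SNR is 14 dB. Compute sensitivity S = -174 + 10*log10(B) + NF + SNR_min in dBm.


10*log10(68000000.0) = 78.33
S = -174 + 78.33 + 3.8 + 14 = -77.9 dBm

-77.9 dBm


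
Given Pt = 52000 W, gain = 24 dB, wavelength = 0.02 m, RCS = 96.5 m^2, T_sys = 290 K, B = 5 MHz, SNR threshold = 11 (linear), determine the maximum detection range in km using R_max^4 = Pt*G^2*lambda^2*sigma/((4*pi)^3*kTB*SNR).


G_lin = 10^(24/10) = 251.188643
R^4 = 52000 * 251.188643^2 * 0.02^2 * 96.5 / ((4*pi)^3 * 1.38e-23 * 290 * 5000000.0 * 11)
R^4 = 2.89949e17 m^4
R_max = (2.89949e17)^(1/4) = 23204.9 m = 23.2 km

23.2 km


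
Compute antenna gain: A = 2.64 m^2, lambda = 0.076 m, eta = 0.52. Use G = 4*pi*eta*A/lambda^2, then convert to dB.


G_linear = 4*pi*0.52*2.64/0.076^2 = 2986.69
G_dB = 10*log10(2986.69) = 34.8 dB

34.8 dB


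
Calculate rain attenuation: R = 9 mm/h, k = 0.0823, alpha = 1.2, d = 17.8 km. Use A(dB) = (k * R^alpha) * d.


gamma = 0.0823 * 9^1.2 = 1.149452 dB/km
A = 1.149452 * 17.8 = 20.46 dB

20.46 dB


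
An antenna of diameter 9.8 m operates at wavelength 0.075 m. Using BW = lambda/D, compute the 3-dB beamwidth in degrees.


BW_rad = 0.075 / 9.8 = 0.007653
BW_deg = 0.44 degrees

0.44 degrees


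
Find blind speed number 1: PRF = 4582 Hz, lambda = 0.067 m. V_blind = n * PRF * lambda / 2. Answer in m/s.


V_blind = 1 * 4582 * 0.067 / 2 = 153.5 m/s

153.5 m/s


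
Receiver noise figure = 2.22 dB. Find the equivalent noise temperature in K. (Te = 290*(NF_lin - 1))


NF_lin = 10^(2.22/10) = 1.667247
Te = 290 * (1.667247 - 1) = 193.5 K

193.5 K


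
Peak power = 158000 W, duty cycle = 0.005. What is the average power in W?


P_avg = 158000 * 0.005 = 790.0 W

790.0 W


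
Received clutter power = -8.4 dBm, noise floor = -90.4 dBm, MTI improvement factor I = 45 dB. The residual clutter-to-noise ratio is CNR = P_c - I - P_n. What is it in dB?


CNR = -8.4 - 45 - (-90.4) = 37.0 dB

37.0 dB


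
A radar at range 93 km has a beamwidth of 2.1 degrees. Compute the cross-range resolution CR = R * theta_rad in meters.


BW_rad = 0.036651914
CR = 93000 * 0.036651914 = 3408.6 m

3408.6 m


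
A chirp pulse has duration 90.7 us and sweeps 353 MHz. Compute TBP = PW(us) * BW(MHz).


TBP = 90.7 * 353 = 32017.1

32017.1


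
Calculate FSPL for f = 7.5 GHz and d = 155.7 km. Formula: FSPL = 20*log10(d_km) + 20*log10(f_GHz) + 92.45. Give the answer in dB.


20*log10(155.7) = 43.85
20*log10(7.5) = 17.5
FSPL = 153.8 dB

153.8 dB


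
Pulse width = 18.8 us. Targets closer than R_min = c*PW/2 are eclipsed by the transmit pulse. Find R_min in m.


R_min = 3e8 * 18.8e-6 / 2 = 2820.0 m

2820.0 m


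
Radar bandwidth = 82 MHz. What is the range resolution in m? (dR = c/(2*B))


dR = 3e8 / (2 * 82000000.0) = 1.83 m

1.83 m


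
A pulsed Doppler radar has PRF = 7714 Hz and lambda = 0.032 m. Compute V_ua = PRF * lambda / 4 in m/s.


V_ua = 7714 * 0.032 / 4 = 61.7 m/s

61.7 m/s


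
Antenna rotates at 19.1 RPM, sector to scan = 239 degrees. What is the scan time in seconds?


t = 239 / (19.1 * 360) * 60 = 2.09 s

2.09 s


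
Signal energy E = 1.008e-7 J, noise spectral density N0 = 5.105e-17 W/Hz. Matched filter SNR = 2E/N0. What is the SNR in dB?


SNR_lin = 2 * 1.008e-7 / 5.105e-17 = 3.949e9
SNR_dB = 10*log10(3.949e9) = 96.0 dB

96.0 dB


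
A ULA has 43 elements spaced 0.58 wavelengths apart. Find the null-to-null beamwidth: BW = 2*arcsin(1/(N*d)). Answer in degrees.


1/(N*d) = 1/(43*0.58) = 0.040096
BW = 2*arcsin(0.040096) = 4.6 degrees

4.6 degrees


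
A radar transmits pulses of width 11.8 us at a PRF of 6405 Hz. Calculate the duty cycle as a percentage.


DC = 11.8e-6 * 6405 * 100 = 7.56%

7.56%


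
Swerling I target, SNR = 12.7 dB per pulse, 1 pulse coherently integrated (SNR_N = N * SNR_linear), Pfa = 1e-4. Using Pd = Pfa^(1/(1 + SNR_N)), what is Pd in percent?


SNR_lin = 10^(12.7/10) = 18.62087
SNR_N = 1 * 18.62087 = 18.62087
1/(1 + SNR_N) = 1/19.62087 = 0.0509661
Pd = (1e-4)^0.0509661 = 0.62537
Pd = 62.5%

62.5%


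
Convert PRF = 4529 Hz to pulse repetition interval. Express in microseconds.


PRI = 1/4529 = 0.0002207993 s = 220.8 us

220.8 us


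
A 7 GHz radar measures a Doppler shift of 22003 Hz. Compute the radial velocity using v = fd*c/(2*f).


v = 22003 * 3e8 / (2 * 7000000000.0) = 471.5 m/s

471.5 m/s


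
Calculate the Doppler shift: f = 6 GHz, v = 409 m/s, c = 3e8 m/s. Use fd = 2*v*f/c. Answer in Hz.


fd = 2 * 409 * 6000000000.0 / 3e8 = 16360.0 Hz

16360.0 Hz


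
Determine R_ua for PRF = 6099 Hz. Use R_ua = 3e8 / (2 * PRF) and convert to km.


R_ua = 3e8 / (2 * 6099) = 24594.2 m = 24.6 km

24.6 km


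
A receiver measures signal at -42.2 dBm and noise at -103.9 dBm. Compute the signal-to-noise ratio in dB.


SNR = -42.2 - (-103.9) = 61.7 dB

61.7 dB


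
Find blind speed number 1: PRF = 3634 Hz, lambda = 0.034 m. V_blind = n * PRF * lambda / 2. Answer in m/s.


V_blind = 1 * 3634 * 0.034 / 2 = 61.8 m/s

61.8 m/s


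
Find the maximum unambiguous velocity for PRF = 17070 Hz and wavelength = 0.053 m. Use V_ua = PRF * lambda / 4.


V_ua = 17070 * 0.053 / 4 = 226.2 m/s

226.2 m/s


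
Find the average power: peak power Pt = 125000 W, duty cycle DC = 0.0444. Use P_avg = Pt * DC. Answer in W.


P_avg = 125000 * 0.0444 = 5550.0 W

5550.0 W


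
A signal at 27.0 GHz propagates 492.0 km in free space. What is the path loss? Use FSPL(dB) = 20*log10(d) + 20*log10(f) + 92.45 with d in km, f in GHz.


20*log10(492.0) = 53.84
20*log10(27.0) = 28.63
FSPL = 174.9 dB

174.9 dB


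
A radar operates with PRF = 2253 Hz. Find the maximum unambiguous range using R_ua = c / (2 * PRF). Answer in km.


R_ua = 3e8 / (2 * 2253) = 66577.9 m = 66.6 km

66.6 km


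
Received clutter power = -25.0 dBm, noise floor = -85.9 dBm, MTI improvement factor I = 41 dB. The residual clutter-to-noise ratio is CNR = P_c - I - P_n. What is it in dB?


CNR = -25.0 - 41 - (-85.9) = 19.9 dB

19.9 dB


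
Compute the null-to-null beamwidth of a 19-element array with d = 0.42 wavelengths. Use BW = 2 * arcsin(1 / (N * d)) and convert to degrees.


1/(N*d) = 1/(19*0.42) = 0.125313
BW = 2*arcsin(0.125313) = 14.4 degrees

14.4 degrees


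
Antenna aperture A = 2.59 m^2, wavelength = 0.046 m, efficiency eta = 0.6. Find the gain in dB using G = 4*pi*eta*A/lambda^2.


G_linear = 4*pi*0.6*2.59/0.046^2 = 9228.8
G_dB = 10*log10(9228.8) = 39.7 dB

39.7 dB


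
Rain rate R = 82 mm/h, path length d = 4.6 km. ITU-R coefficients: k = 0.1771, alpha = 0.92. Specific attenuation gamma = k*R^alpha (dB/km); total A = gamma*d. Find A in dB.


gamma = 0.1771 * 82^0.92 = 10.207686 dB/km
A = 10.207686 * 4.6 = 46.96 dB

46.96 dB


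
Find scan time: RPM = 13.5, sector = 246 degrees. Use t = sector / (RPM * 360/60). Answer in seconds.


t = 246 / (13.5 * 360) * 60 = 3.04 s

3.04 s


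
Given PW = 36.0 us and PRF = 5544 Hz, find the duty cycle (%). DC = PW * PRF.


DC = 36.0e-6 * 5544 * 100 = 19.96%

19.96%


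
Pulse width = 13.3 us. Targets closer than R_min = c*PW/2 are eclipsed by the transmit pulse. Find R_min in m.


R_min = 3e8 * 13.3e-6 / 2 = 1995.0 m

1995.0 m


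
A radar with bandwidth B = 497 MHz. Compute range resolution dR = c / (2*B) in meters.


dR = 3e8 / (2 * 497000000.0) = 0.3 m

0.3 m


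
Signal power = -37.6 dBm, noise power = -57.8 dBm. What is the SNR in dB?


SNR = -37.6 - (-57.8) = 20.2 dB

20.2 dB


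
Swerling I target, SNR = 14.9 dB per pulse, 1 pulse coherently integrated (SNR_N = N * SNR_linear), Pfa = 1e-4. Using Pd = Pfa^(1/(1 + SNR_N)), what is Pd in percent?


SNR_lin = 10^(14.9/10) = 30.90295
SNR_N = 1 * 30.90295 = 30.90295
1/(1 + SNR_N) = 1/31.90295 = 0.0313451
Pd = (1e-4)^0.0313451 = 0.74924
Pd = 74.9%

74.9%


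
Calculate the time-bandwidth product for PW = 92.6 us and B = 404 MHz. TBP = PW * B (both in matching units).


TBP = 92.6 * 404 = 37410.4

37410.4


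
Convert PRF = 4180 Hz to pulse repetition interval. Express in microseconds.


PRI = 1/4180 = 0.0002392344 s = 239.2 us

239.2 us


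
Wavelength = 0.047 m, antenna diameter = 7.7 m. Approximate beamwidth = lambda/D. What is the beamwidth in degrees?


BW_rad = 0.047 / 7.7 = 0.006104
BW_deg = 0.35 degrees

0.35 degrees


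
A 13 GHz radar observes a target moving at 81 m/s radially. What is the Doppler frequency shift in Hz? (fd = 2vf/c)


fd = 2 * 81 * 13000000000.0 / 3e8 = 7020.0 Hz

7020.0 Hz


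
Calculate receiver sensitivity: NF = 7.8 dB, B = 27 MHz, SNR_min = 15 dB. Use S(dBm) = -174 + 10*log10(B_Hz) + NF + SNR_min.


10*log10(27000000.0) = 74.31
S = -174 + 74.31 + 7.8 + 15 = -76.9 dBm

-76.9 dBm


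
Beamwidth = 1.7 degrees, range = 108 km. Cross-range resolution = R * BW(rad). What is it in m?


BW_rad = 0.029670597
CR = 108000 * 0.029670597 = 3204.4 m

3204.4 m


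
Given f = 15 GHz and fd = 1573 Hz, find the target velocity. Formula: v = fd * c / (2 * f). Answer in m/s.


v = 1573 * 3e8 / (2 * 15000000000.0) = 15.7 m/s

15.7 m/s


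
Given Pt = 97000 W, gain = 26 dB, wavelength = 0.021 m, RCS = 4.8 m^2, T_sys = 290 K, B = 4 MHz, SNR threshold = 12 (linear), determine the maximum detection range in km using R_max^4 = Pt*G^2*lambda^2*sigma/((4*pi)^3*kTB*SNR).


G_lin = 10^(26/10) = 398.107171
R^4 = 97000 * 398.107171^2 * 0.021^2 * 4.8 / ((4*pi)^3 * 1.38e-23 * 290 * 4000000.0 * 12)
R^4 = 8.53697e16 m^4
R_max = (8.53697e16)^(1/4) = 17093.3 m = 17.1 km

17.1 km


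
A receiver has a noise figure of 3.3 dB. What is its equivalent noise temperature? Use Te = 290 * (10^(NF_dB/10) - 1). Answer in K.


NF_lin = 10^(3.3/10) = 2.137962
Te = 290 * (2.137962 - 1) = 330.0 K

330.0 K


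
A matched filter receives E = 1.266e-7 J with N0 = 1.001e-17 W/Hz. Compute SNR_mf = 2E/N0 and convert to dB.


SNR_lin = 2 * 1.266e-7 / 1.001e-17 = 2.529e10
SNR_dB = 10*log10(2.529e10) = 104.0 dB

104.0 dB


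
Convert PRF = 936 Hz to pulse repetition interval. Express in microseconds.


PRI = 1/936 = 0.0010683761 s = 1068.4 us

1068.4 us


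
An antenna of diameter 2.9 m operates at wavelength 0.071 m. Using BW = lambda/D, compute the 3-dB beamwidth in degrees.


BW_rad = 0.071 / 2.9 = 0.024483
BW_deg = 1.4 degrees

1.4 degrees


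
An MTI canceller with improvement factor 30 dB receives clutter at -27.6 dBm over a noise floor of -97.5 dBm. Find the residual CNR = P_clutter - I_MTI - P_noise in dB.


CNR = -27.6 - 30 - (-97.5) = 39.9 dB

39.9 dB


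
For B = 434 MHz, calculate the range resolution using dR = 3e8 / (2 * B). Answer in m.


dR = 3e8 / (2 * 434000000.0) = 0.35 m

0.35 m


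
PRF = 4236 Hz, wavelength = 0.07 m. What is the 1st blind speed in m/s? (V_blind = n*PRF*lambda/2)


V_blind = 1 * 4236 * 0.07 / 2 = 148.3 m/s

148.3 m/s


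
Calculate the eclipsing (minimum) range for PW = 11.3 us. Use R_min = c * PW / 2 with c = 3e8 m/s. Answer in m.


R_min = 3e8 * 11.3e-6 / 2 = 1695.0 m

1695.0 m


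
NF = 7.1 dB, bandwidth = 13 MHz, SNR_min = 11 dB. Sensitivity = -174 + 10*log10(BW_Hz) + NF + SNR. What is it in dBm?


10*log10(13000000.0) = 71.14
S = -174 + 71.14 + 7.1 + 11 = -84.8 dBm

-84.8 dBm


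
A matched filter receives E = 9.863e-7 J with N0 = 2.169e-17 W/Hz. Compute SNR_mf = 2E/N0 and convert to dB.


SNR_lin = 2 * 9.863e-7 / 2.169e-17 = 9.095e10
SNR_dB = 10*log10(9.095e10) = 109.6 dB

109.6 dB


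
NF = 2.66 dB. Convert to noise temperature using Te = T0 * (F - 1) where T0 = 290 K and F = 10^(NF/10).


NF_lin = 10^(2.66/10) = 1.845015
Te = 290 * (1.845015 - 1) = 245.1 K

245.1 K


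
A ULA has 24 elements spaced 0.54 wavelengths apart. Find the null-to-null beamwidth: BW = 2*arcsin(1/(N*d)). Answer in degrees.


1/(N*d) = 1/(24*0.54) = 0.07716
BW = 2*arcsin(0.07716) = 8.9 degrees

8.9 degrees


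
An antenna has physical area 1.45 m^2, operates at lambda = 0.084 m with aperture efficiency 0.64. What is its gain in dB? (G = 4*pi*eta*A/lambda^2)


G_linear = 4*pi*0.64*1.45/0.084^2 = 1652.72
G_dB = 10*log10(1652.72) = 32.2 dB

32.2 dB


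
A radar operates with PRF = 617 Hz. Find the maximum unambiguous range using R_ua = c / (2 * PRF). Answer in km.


R_ua = 3e8 / (2 * 617) = 243111.8 m = 243.1 km

243.1 km


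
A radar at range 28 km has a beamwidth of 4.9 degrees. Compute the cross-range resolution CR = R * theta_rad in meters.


BW_rad = 0.085521133
CR = 28000 * 0.085521133 = 2394.6 m

2394.6 m


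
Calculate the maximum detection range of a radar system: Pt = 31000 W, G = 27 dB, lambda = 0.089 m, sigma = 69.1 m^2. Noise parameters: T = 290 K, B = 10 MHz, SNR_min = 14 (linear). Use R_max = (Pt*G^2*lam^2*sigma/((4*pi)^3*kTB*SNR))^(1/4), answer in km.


G_lin = 10^(27/10) = 501.187234
R^4 = 31000 * 501.187234^2 * 0.089^2 * 69.1 / ((4*pi)^3 * 1.38e-23 * 290 * 10000000.0 * 14)
R^4 = 3.83341e18 m^4
R_max = (3.83341e18)^(1/4) = 44248.3 m = 44.2 km

44.2 km


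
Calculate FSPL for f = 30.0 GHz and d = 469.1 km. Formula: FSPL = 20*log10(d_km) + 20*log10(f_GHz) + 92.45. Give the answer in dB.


20*log10(469.1) = 53.43
20*log10(30.0) = 29.54
FSPL = 175.4 dB

175.4 dB


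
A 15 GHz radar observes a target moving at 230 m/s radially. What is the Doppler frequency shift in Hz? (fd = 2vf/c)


fd = 2 * 230 * 15000000000.0 / 3e8 = 23000.0 Hz

23000.0 Hz


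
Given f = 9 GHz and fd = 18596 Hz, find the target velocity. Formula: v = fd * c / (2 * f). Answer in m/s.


v = 18596 * 3e8 / (2 * 9000000000.0) = 309.9 m/s

309.9 m/s


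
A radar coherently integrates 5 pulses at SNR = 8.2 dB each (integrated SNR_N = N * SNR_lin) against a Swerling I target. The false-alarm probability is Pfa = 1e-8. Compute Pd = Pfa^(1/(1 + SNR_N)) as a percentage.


SNR_lin = 10^(8.2/10) = 6.60693
SNR_N = 5 * 6.60693 = 33.03465
1/(1 + SNR_N) = 1/34.03465 = 0.0293818
Pd = (1e-8)^0.0293818 = 0.58203
Pd = 58.2%

58.2%


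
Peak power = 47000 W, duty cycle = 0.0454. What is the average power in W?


P_avg = 47000 * 0.0454 = 2133.8 W

2133.8 W


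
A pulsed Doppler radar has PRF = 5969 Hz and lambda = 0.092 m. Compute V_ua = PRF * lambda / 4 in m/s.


V_ua = 5969 * 0.092 / 4 = 137.3 m/s

137.3 m/s


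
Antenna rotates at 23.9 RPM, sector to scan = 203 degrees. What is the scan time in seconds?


t = 203 / (23.9 * 360) * 60 = 1.42 s

1.42 s


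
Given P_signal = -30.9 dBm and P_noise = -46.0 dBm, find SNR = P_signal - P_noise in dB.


SNR = -30.9 - (-46.0) = 15.1 dB

15.1 dB


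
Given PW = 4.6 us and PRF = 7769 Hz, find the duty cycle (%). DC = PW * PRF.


DC = 4.6e-6 * 7769 * 100 = 3.57%

3.57%


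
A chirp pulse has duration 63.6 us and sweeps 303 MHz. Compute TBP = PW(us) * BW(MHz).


TBP = 63.6 * 303 = 19270.8

19270.8


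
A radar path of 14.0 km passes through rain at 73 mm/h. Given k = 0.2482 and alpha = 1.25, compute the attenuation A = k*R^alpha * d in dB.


gamma = 0.2482 * 73^1.25 = 52.960899 dB/km
A = 52.960899 * 14.0 = 741.45 dB

741.45 dB


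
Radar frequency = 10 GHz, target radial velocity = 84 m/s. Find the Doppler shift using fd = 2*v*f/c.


fd = 2 * 84 * 10000000000.0 / 3e8 = 5600.0 Hz

5600.0 Hz


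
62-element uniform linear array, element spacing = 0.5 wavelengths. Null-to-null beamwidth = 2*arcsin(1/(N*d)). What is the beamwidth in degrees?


1/(N*d) = 1/(62*0.5) = 0.032258
BW = 2*arcsin(0.032258) = 3.7 degrees

3.7 degrees


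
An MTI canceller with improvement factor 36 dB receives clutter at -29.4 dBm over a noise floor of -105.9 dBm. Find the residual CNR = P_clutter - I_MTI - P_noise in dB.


CNR = -29.4 - 36 - (-105.9) = 40.5 dB

40.5 dB


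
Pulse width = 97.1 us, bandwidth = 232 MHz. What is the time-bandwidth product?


TBP = 97.1 * 232 = 22527.2

22527.2


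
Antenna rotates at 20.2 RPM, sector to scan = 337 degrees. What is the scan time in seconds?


t = 337 / (20.2 * 360) * 60 = 2.78 s

2.78 s


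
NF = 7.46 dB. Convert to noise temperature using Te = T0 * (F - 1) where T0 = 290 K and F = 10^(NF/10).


NF_lin = 10^(7.46/10) = 5.571857
Te = 290 * (5.571857 - 1) = 1325.8 K

1325.8 K


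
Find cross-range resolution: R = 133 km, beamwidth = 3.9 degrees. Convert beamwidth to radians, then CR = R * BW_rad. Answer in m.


BW_rad = 0.068067841
CR = 133000 * 0.068067841 = 9053.0 m

9053.0 m


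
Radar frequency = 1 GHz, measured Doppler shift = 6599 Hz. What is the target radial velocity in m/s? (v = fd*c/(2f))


v = 6599 * 3e8 / (2 * 1000000000.0) = 989.9 m/s

989.9 m/s


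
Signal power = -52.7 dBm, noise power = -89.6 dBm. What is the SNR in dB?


SNR = -52.7 - (-89.6) = 36.9 dB

36.9 dB


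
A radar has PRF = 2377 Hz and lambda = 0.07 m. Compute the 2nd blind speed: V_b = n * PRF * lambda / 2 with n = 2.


V_blind = 2 * 2377 * 0.07 / 2 = 166.4 m/s

166.4 m/s


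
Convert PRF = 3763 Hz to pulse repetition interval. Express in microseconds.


PRI = 1/3763 = 0.0002657454 s = 265.7 us

265.7 us


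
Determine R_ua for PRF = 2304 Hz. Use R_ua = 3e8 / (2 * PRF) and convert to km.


R_ua = 3e8 / (2 * 2304) = 65104.2 m = 65.1 km

65.1 km


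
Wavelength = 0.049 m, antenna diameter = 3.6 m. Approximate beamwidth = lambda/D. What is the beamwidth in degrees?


BW_rad = 0.049 / 3.6 = 0.013611
BW_deg = 0.78 degrees

0.78 degrees


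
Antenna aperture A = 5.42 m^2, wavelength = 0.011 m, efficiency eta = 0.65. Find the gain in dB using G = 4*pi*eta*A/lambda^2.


G_linear = 4*pi*0.65*5.42/0.011^2 = 365878.71
G_dB = 10*log10(365878.71) = 55.6 dB

55.6 dB


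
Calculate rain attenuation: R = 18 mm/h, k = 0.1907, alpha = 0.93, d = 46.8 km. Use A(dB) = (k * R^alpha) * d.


gamma = 0.1907 * 18^0.93 = 2.803846 dB/km
A = 2.803846 * 46.8 = 131.22 dB

131.22 dB


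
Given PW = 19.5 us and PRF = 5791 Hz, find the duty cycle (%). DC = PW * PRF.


DC = 19.5e-6 * 5791 * 100 = 11.29%

11.29%
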